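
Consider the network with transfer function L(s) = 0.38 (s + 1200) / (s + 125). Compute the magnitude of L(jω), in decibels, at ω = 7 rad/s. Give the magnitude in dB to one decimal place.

|j7 + 1200| = √(7² + 1200²) = 1200
|j7 + 125| = √(7² + 125²) = 125.2
|L(j7)| = 0.38 × 1200 / 125.2 = 3.6424
20 log₁₀(3.6424) = 11.23 dB

11.2 dB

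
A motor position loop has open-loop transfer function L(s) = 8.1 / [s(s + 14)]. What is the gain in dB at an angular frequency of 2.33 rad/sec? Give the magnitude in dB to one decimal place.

|j2.33 + 14| = √(2.33² + 14²) = 14.19
|j2.33| = 2.33
|L(j2.33)| = 8.1 / (14.19 × 2.33) = 0.24494
20 log₁₀(0.24494) = -12.22 dB

-12.2 dB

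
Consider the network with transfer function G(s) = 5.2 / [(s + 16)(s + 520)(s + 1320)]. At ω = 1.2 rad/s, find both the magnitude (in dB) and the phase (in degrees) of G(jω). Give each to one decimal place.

|G| = -126.5 dB, ∠G = -4.5°

|j1.2 + 16| = √(1.2² + 16²) = 16.04
|j1.2 + 520| = √(1.2² + 520²) = 520
|j1.2 + 1320| = √(1.2² + 1320²) = 1320
|G(j1.2)| = 5.2 / (16.04 × 520 × 1320) = 4.7216e-07
20 log₁₀(4.7216e-07) = -126.52 dB
∠(j1.2 + 16) = arctan(1.2/16) = 4.29°
∠(j1.2 + 520) = arctan(1.2/520) = 0.13°
∠(j1.2 + 1320) = arctan(1.2/1320) = 0.05°
∠G(j1.2) = − (4.29° + 0.13° + 0.05°) = -4.47°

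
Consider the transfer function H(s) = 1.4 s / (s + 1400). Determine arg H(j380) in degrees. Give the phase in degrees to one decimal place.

74.8°

∠(j380) = 90.00°
∠(j380 + 1400) = arctan(380/1400) = 15.19°
∠H(j380) = 90.00° − 15.19° = 74.81°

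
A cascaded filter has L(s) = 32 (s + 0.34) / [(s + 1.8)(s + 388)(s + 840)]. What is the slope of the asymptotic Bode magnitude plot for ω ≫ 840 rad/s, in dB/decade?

-40 dB/decade

With 1 zero and 3 poles, the high-frequency asymptotic slope is 20 × (1 − 3) = -40 dB/decade.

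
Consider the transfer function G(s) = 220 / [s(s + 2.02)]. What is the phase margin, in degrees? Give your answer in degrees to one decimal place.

Gain crossover: |G(jω)| = 1 at ω ≈ 14.8 rad/s.
∠G(j14.8) = −90° − arctan(14.8/2.02) ≈ -172.21°
PM = 180° + (-172.21°) = 7.79°

7.8°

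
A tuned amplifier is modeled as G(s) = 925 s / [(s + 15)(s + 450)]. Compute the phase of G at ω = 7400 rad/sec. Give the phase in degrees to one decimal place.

∠(j7400) = 90.00°
∠(j7400 + 15) = arctan(7400/15) = 89.88°
∠(j7400 + 450) = arctan(7400/450) = 86.52°
∠G(j7400) = 90.00° − (89.88° + 86.52°) = -86.40°

-86.4 deg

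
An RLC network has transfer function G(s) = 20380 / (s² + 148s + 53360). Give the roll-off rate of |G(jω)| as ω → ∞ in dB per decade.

-40 dB/decade

With 0 zeros and 2 poles, the high-frequency asymptotic slope is 20 × (0 − 2) = -40 dB/decade.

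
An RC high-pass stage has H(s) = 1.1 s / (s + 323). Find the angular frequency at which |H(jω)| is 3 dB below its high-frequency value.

323 rad/sec

For a single-pole high-pass, the −3 dB point is at the pole: ω = 323 rad/sec.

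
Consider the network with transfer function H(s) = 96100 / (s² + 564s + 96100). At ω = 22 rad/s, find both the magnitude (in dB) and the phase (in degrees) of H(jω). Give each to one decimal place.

|(j22)² + 564(j22) + 96100| = |95616 + j12408| = 9.642e+04
|H(j22)| = 96100 / 9.642e+04 = 0.9967
20 log₁₀(0.9967) = -0.03 dB
∠[(j22)² + 564(j22) + 96100] = ∠[95616 + j12408] = 7.39°
∠H(j22) = −7.39° = -7.39°

|H| = -0.0 dB, ∠H = -7.4°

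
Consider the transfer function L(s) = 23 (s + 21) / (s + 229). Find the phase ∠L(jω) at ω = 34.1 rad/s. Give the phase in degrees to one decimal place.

∠(j34.1 + 21) = arctan(34.1/21) = 58.37°
∠(j34.1 + 229) = arctan(34.1/229) = 8.47°
∠L(j34.1) = 58.37° − 8.47° = 49.90°

49.9 deg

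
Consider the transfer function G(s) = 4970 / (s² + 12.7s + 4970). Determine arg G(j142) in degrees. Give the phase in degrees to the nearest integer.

∠[(j142)² + 12.7(j142) + 4970] = ∠[-15194 + j1803.4] = 173.23°
∠G(j142) = −173.23° = -173.23°

-173°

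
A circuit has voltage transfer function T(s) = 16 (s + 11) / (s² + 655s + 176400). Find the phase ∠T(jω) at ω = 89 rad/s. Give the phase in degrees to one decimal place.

∠(j89 + 11) = arctan(89/11) = 82.95°
∠[(j89)² + 655(j89) + 176400] = ∠[1.6848e+05 + j58295] = 19.09°
∠T(j89) = 82.95° − 19.09° = 63.87°

63.9°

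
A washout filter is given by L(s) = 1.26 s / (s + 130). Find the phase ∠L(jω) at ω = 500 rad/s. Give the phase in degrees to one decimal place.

14.6°

∠(j500) = 90.00°
∠(j500 + 130) = arctan(500/130) = 75.43°
∠L(j500) = 90.00° − 75.43° = 14.57°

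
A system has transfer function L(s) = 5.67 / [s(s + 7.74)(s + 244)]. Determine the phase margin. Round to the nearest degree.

90°

Gain crossover: |L(jω)| = 1 at ω ≈ 0.003 rad/s.
∠L(j0.003) = −90° − arctan(0.003/7.74) − arctan(0.003/244) ≈ -90.02°
PM = 180° + (-90.02°) = 89.98°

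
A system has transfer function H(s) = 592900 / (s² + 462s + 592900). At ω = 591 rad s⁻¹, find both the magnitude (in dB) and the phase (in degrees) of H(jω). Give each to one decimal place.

|(j591)² + 462(j591) + 592900| = |2.4362e+05 + j2.7304e+05| = 3.659e+05
|H(j591)| = 592900 / 3.659e+05 = 1.6203
20 log₁₀(1.6203) = 4.19 dB
∠[(j591)² + 462(j591) + 592900] = ∠[2.4362e+05 + j2.7304e+05] = 48.26°
∠H(j591) = −48.26° = -48.26°

|H| = 4.2 dB, ∠H = -48.3°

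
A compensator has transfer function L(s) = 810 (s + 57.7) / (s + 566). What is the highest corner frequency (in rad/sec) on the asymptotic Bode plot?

566 rad/sec

Break frequencies occur at each pole and zero magnitude: 57.7 rad/sec, 566 rad/sec.
The highest is 566 rad/sec.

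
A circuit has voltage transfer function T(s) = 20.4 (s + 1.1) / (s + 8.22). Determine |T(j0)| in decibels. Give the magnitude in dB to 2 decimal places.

T(0) = 20.4 × 1.1 / 8.22 = 2.7299
20 log₁₀(2.7299) = 8.723 dB

8.72 dB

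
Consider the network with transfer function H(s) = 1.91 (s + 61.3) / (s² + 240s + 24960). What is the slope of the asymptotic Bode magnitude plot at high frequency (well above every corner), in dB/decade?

With 1 zero and 2 poles, the high-frequency asymptotic slope is 20 × (1 − 2) = -20 dB/decade.

-20 dB/decade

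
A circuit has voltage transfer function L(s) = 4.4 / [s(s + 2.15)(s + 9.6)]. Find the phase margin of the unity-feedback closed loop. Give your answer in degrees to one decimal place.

Gain crossover: |L(jω)| = 1 at ω ≈ 0.212 rad/s.
∠L(j0.212) = −90° − arctan(0.212/2.15) − arctan(0.212/9.6) ≈ -96.90°
PM = 180° + (-96.90°) = 83.10°

83.1 deg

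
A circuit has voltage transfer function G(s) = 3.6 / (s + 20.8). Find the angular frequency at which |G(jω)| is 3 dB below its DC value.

20.8 rad s⁻¹

For a single-pole low-pass, the −3 dB point is at the pole: ω = 20.8 rad s⁻¹.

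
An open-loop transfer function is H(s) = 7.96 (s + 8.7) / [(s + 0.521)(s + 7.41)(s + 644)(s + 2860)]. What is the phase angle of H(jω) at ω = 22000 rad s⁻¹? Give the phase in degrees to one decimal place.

∠(j22000 + 8.7) = arctan(22000/8.7) = 89.98°
∠(j22000 + 0.521) = arctan(22000/0.521) = 90.00°
∠(j22000 + 7.41) = arctan(22000/7.41) = 89.98°
∠(j22000 + 644) = arctan(22000/644) = 88.32°
∠(j22000 + 2860) = arctan(22000/2860) = 82.59°
∠H(j22000) = 89.98° − (90.00° + 89.98° + 88.32° + 82.59°) = -260.92°

-260.9°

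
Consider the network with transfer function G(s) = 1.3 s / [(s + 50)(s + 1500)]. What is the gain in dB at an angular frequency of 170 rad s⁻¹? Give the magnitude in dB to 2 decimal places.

|j170| = 170
|j170 + 50| = √(170² + 50²) = 177.2
|j170 + 1500| = √(170² + 1500²) = 1510
|G(j170)| = 1.3 × 170 / (177.2 × 1510) = 0.00082616
20 log₁₀(0.00082616) = -61.659 dB

-61.66 dB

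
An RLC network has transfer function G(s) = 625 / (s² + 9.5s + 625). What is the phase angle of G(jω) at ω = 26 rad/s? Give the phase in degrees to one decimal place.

-101.7°

∠[(j26)² + 9.5(j26) + 625] = ∠[-51 + j247] = 101.67°
∠G(j26) = −101.67° = -101.67°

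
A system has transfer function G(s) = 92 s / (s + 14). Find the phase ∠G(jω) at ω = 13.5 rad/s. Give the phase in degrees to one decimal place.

∠(j13.5) = 90.00°
∠(j13.5 + 14) = arctan(13.5/14) = 43.96°
∠G(j13.5) = 90.00° − 43.96° = 46.04°

46.0 deg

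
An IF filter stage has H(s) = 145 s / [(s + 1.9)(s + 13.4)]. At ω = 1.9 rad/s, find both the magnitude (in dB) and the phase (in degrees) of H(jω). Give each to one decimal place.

|j1.9| = 1.9
|j1.9 + 1.9| = √(1.9² + 1.9²) = 2.687
|j1.9 + 13.4| = √(1.9² + 13.4²) = 13.53
|H(j1.9)| = 145 × 1.9 / (2.687 × 13.53) = 7.5758
20 log₁₀(7.5758) = 17.59 dB
∠(j1.9) = 90.00°
∠(j1.9 + 1.9) = arctan(1.9/1.9) = 45.00°
∠(j1.9 + 13.4) = arctan(1.9/13.4) = 8.07°
∠H(j1.9) = 90.00° − (45.00° + 8.07°) = 36.93°

|H| = 17.6 dB, ∠H = 36.9°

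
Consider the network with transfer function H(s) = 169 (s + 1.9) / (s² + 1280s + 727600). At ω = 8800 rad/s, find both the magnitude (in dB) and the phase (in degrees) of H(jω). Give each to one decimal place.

|H| = -34.3 dB, ∠H = -81.7°

|j8800 + 1.9| = √(8800² + 1.9²) = 8800
|(j8800)² + 1280(j8800) + 727600| = |-7.6712e+07 + j1.1264e+07| = 7.753e+07
|H(j8800)| = 169 × 8800 / 7.753e+07 = 0.019181
20 log₁₀(0.019181) = -34.34 dB
∠(j8800 + 1.9) = arctan(8800/1.9) = 89.99°
∠[(j8800)² + 1280(j8800) + 727600] = ∠[-7.6712e+07 + j1.1264e+07] = 171.65°
∠H(j8800) = 89.99° − 171.65° = -81.66°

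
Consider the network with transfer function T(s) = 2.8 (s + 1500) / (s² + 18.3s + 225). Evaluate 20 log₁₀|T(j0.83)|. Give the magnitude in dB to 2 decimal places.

25.43 dB

|j0.83 + 1500| = √(0.83² + 1500²) = 1500
|(j0.83)² + 18.3(j0.83) + 225| = |224.31 + j15.189| = 224.8
|T(j0.83)| = 2.8 × 1500 / 224.8 = 18.681
20 log₁₀(18.681) = 25.428 dB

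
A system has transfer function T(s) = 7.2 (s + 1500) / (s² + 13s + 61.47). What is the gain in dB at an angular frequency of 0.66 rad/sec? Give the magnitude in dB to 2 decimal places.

44.87 dB

|j0.66 + 1500| = √(0.66² + 1500²) = 1500
|(j0.66)² + 13(j0.66) + 61.47| = |61.034 + j8.58| = 61.63
|T(j0.66)| = 7.2 × 1500 / 61.63 = 175.23
20 log₁₀(175.23) = 44.872 dB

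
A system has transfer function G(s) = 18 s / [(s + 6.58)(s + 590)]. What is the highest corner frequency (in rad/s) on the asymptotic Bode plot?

Break frequencies occur at each pole and zero magnitude: 6.58 rad/s, 590 rad/s.
The highest is 590 rad/s.

590 rad/s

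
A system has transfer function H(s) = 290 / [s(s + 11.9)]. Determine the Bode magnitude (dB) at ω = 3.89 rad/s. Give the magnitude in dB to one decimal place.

15.5 dB

|j3.89 + 11.9| = √(3.89² + 11.9²) = 12.52
|j3.89| = 3.89
|H(j3.89)| = 290 / (12.52 × 3.89) = 5.9546
20 log₁₀(5.9546) = 15.50 dB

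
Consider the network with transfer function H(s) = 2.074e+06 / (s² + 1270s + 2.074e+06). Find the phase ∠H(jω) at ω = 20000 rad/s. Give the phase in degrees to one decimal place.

∠[(j20000)² + 1270(j20000) + 2.074e+06] = ∠[-3.9793e+08 + j2.54e+07] = 176.35°
∠H(j20000) = −176.35° = -176.35°

-176.3 deg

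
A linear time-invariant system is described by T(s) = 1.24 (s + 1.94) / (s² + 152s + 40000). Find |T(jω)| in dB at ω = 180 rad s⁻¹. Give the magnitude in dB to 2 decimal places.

|j180 + 1.94| = √(180² + 1.94²) = 180
|(j180)² + 152(j180) + 40000| = |7600 + j27360| = 2.84e+04
|T(j180)| = 1.24 × 180 / 2.84e+04 = 0.0078607
20 log₁₀(0.0078607) = -42.091 dB

-42.09 dB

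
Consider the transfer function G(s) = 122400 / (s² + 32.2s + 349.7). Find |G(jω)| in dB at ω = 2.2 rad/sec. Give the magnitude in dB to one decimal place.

50.8 dB

|(j2.2)² + 32.2(j2.2) + 349.7| = |344.86 + j70.84| = 352.1
|G(j2.2)| = 122400 / 352.1 = 347.67
20 log₁₀(347.67) = 50.82 dB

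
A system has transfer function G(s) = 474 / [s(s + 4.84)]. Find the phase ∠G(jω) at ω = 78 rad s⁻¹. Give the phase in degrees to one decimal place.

∠(j78 + 4.84) = arctan(78/4.84) = 86.45°
∠(j78) = 90.00°
∠G(j78) = − (86.45° + 90.00°) = -176.45°

-176.4°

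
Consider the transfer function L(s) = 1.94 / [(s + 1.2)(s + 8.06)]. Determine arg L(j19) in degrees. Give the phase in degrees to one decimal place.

∠(j19 + 1.2) = arctan(19/1.2) = 86.39°
∠(j19 + 8.06) = arctan(19/8.06) = 67.01°
∠L(j19) = − (86.39° + 67.01°) = -153.40°

-153.4°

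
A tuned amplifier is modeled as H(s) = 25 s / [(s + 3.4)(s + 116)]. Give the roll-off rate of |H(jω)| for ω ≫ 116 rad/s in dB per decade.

-20 dB/decade

With 1 zero and 2 poles, the high-frequency asymptotic slope is 20 × (1 − 2) = -20 dB/decade.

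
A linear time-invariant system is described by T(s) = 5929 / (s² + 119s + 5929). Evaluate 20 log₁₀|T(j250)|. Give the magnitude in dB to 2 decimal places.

|(j250)² + 119(j250) + 5929| = |-56571 + j29750| = 6.392e+04
|T(j250)| = 5929 / 6.392e+04 = 0.092761
20 log₁₀(0.092761) = -20.653 dB

-20.65 dB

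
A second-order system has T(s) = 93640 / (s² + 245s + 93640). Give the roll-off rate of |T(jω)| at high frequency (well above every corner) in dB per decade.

-40 dB/decade

With 0 zeros and 2 poles, the high-frequency asymptotic slope is 20 × (0 − 2) = -40 dB/decade.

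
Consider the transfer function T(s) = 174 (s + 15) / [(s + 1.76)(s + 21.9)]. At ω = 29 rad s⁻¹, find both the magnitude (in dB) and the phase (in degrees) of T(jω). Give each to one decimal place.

|T| = 14.6 dB, ∠T = -76.8°

|j29 + 15| = √(29² + 15²) = 32.65
|j29 + 1.76| = √(29² + 1.76²) = 29.05
|j29 + 21.9| = √(29² + 21.9²) = 36.34
|T(j29)| = 174 × 32.65 / (29.05 × 36.34) = 5.3808
20 log₁₀(5.3808) = 14.62 dB
∠(j29 + 15) = arctan(29/15) = 62.65°
∠(j29 + 1.76) = arctan(29/1.76) = 86.53°
∠(j29 + 21.9) = arctan(29/21.9) = 52.94°
∠T(j29) = 62.65° − (86.53° + 52.94°) = -76.82°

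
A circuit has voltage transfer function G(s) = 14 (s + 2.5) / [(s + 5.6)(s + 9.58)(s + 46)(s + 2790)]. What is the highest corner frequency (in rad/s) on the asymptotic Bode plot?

Break frequencies occur at each pole and zero magnitude: 2.5 rad/s, 5.6 rad/s, 9.58 rad/s, 46 rad/s, 2790 rad/s.
The highest is 2790 rad/s.

2790 rad/s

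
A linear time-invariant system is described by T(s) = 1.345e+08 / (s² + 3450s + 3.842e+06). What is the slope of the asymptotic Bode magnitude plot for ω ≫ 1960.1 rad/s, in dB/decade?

-40 dB/decade

With 0 zeros and 2 poles, the high-frequency asymptotic slope is 20 × (0 − 2) = -40 dB/decade.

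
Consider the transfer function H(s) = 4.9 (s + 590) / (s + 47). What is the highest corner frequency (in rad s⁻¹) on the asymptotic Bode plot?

590 rad s⁻¹

Break frequencies occur at each pole and zero magnitude: 47 rad s⁻¹, 590 rad s⁻¹.
The highest is 590 rad s⁻¹.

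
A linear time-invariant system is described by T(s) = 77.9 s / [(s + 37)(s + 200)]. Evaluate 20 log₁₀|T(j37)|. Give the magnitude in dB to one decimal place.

-11.3 dB

|j37| = 37
|j37 + 37| = √(37² + 37²) = 52.33
|j37 + 200| = √(37² + 200²) = 203.4
|T(j37)| = 77.9 × 37 / (52.33 × 203.4) = 0.27082
20 log₁₀(0.27082) = -11.35 dB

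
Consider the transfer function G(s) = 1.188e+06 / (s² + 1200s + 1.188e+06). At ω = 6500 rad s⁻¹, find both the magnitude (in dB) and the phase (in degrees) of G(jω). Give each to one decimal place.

|G| = -30.9 dB, ∠G = -169.2 deg

|(j6500)² + 1200(j6500) + 1.188e+06| = |-4.1062e+07 + j7.8e+06| = 4.18e+07
|G(j6500)| = 1.188e+06 / 4.18e+07 = 0.028424
20 log₁₀(0.028424) = -30.93 dB
∠[(j6500)² + 1200(j6500) + 1.188e+06] = ∠[-4.1062e+07 + j7.8e+06] = 169.24°
∠G(j6500) = −169.24° = -169.24°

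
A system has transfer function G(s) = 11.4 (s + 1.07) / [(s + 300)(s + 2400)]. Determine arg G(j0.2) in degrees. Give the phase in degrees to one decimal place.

10.5°

∠(j0.2 + 1.07) = arctan(0.2/1.07) = 10.59°
∠(j0.2 + 300) = arctan(0.2/300) = 0.04°
∠(j0.2 + 2400) = arctan(0.2/2400) = 0.00°
∠G(j0.2) = 10.59° − (0.04° + 0.00°) = 10.54°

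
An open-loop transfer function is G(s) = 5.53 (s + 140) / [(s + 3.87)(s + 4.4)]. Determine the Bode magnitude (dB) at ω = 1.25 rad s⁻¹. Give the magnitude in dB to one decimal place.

32.4 dB

|j1.25 + 140| = √(1.25² + 140²) = 140
|j1.25 + 3.87| = √(1.25² + 3.87²) = 4.067
|j1.25 + 4.4| = √(1.25² + 4.4²) = 4.574
|G(j1.25)| = 5.53 × 140 / (4.067 × 4.574) = 41.62
20 log₁₀(41.62) = 32.39 dB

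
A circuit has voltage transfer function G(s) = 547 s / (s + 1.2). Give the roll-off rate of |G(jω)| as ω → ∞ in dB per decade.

0 dB/decade

With 1 zero and 1 pole, the high-frequency asymptotic slope is 20 × (1 − 1) = 0 dB/decade.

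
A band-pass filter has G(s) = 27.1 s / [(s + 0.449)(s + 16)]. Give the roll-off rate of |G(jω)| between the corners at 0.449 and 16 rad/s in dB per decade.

In this band the factors already past their corner are: 1 differentiator zero, pole at 0.449; net slope = 0 dB/decade.

0 dB/decade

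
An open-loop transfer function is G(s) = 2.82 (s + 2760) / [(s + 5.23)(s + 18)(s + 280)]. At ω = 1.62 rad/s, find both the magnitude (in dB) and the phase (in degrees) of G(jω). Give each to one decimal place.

|G| = -11.0 dB, ∠G = -22.7°

|j1.62 + 2760| = √(1.62² + 2760²) = 2760
|j1.62 + 5.23| = √(1.62² + 5.23²) = 5.475
|j1.62 + 18| = √(1.62² + 18²) = 18.07
|j1.62 + 280| = √(1.62² + 280²) = 280
|G(j1.62)| = 2.82 × 2760 / (5.475 × 18.07 × 280) = 0.28091
20 log₁₀(0.28091) = -11.03 dB
∠(j1.62 + 2760) = arctan(1.62/2760) = 0.03°
∠(j1.62 + 5.23) = arctan(1.62/5.23) = 17.21°
∠(j1.62 + 18) = arctan(1.62/18) = 5.14°
∠(j1.62 + 280) = arctan(1.62/280) = 0.33°
∠G(j1.62) = 0.03° − (17.21° + 5.14° + 0.33°) = -22.65°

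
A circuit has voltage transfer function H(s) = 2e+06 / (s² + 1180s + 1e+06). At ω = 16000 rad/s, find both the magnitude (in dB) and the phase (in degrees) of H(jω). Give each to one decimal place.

|(j16000)² + 1180(j16000) + 1e+06| = |-2.55e+08 + j1.888e+07| = 2.557e+08
|H(j16000)| = 2e+06 / 2.557e+08 = 0.0078217
20 log₁₀(0.0078217) = -42.13 dB
∠[(j16000)² + 1180(j16000) + 1e+06] = ∠[-2.55e+08 + j1.888e+07] = 175.77°
∠H(j16000) = −175.77° = -175.77°

|H| = -42.1 dB, ∠H = -175.8°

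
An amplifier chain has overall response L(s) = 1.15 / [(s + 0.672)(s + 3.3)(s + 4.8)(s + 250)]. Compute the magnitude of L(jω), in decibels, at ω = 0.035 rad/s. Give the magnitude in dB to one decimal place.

-67.3 dB

|j0.035 + 0.672| = √(0.035² + 0.672²) = 0.6729
|j0.035 + 3.3| = √(0.035² + 3.3²) = 3.3
|j0.035 + 4.8| = √(0.035² + 4.8²) = 4.8
|j0.035 + 250| = √(0.035² + 250²) = 250
|L(j0.035)| = 1.15 / (0.6729 × 3.3 × 4.8 × 250) = 0.00043153
20 log₁₀(0.00043153) = -67.30 dB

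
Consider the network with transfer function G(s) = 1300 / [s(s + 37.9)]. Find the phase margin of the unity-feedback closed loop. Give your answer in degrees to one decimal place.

Gain crossover: |G(jω)| = 1 at ω ≈ 27.7 rad/sec.
∠G(j27.7) = −90° − arctan(27.7/37.9) ≈ -126.16°
PM = 180° + (-126.16°) = 53.84°

53.8°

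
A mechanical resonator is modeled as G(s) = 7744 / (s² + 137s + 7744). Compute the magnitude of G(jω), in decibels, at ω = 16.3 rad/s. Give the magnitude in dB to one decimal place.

|(j16.3)² + 137(j16.3) + 7744| = |7478.3 + j2233.1| = 7805
|G(j16.3)| = 7744 / 7805 = 0.99223
20 log₁₀(0.99223) = -0.07 dB

-0.1 dB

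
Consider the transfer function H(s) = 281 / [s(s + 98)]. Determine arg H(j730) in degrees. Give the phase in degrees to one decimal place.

-172.4°

∠(j730 + 98) = arctan(730/98) = 82.35°
∠(j730) = 90.00°
∠H(j730) = − (82.35° + 90.00°) = -172.35°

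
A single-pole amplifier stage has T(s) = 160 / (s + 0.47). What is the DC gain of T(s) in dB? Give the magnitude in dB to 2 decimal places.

T(0) = 160 / 0.47 = 340.43
20 log₁₀(340.43) = 50.640 dB

50.64 dB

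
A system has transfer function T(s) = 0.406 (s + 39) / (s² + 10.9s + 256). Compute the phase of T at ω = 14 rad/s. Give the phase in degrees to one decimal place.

-48.8°

∠(j14 + 39) = arctan(14/39) = 19.75°
∠[(j14)² + 10.9(j14) + 256] = ∠[60 + j152.6] = 68.54°
∠T(j14) = 19.75° − 68.54° = -48.79°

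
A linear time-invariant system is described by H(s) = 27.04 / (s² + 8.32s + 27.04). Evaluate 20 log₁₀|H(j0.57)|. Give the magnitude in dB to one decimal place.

|(j0.57)² + 8.32(j0.57) + 27.04| = |26.715 + j4.7424| = 27.13
|H(j0.57)| = 27.04 / 27.13 = 0.99658
20 log₁₀(0.99658) = -0.03 dB

-0.0 dB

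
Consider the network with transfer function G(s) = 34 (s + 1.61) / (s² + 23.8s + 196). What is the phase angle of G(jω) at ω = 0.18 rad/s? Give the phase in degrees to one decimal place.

∠(j0.18 + 1.61) = arctan(0.18/1.61) = 6.38°
∠[(j0.18)² + 23.8(j0.18) + 196] = ∠[195.97 + j4.284] = 1.25°
∠G(j0.18) = 6.38° − 1.25° = 5.13°

5.1°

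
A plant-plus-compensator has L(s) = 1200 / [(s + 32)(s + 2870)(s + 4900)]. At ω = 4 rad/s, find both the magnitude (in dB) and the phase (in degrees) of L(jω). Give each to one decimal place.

|j4 + 32| = √(4² + 32²) = 32.25
|j4 + 2870| = √(4² + 2870²) = 2870
|j4 + 4900| = √(4² + 4900²) = 4900
|L(j4)| = 1200 / (32.25 × 2870 × 4900) = 2.646e-06
20 log₁₀(2.646e-06) = -111.55 dB
∠(j4 + 32) = arctan(4/32) = 7.13°
∠(j4 + 2870) = arctan(4/2870) = 0.08°
∠(j4 + 4900) = arctan(4/4900) = 0.05°
∠L(j4) = − (7.13° + 0.08° + 0.05°) = -7.25°

|L| = -111.5 dB, ∠L = -7.3 deg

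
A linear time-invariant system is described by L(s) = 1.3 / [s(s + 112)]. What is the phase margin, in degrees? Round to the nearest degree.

Gain crossover: |L(jω)| = 1 at ω ≈ 0.0116 rad/sec.
∠L(j0.0116) = −90° − arctan(0.0116/112) ≈ -90.01°
PM = 180° + (-90.01°) = 89.99°

90 deg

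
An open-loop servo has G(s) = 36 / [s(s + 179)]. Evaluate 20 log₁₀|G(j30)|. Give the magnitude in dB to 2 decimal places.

|j30 + 179| = √(30² + 179²) = 181.5
|j30| = 30
|G(j30)| = 36 / (181.5 × 30) = 0.0066117
20 log₁₀(0.0066117) = -43.594 dB

-43.59 dB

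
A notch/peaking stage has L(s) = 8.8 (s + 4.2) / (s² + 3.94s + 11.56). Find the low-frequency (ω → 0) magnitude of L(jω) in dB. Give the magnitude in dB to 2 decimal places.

L(0) = 8.8 × 4.2 / 11.56 = 3.1972
20 log₁₀(3.1972) = 10.095 dB

10.10 dB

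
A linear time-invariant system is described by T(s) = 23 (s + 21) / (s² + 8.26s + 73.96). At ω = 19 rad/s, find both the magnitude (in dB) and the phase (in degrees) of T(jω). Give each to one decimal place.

|T| = 6.0 dB, ∠T = -109.2 deg

|j19 + 21| = √(19² + 21²) = 28.32
|(j19)² + 8.26(j19) + 73.96| = |-287.04 + j156.94| = 327.1
|T(j19)| = 23 × 28.32 / 327.1 = 1.991
20 log₁₀(1.991) = 5.98 dB
∠(j19 + 21) = arctan(19/21) = 42.14°
∠[(j19)² + 8.26(j19) + 73.96] = ∠[-287.04 + j156.94] = 151.33°
∠T(j19) = 42.14° − 151.33° = -109.19°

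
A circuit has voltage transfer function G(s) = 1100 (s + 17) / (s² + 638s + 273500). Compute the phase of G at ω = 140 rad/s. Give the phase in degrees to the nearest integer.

∠(j140 + 17) = arctan(140/17) = 83.08°
∠[(j140)² + 638(j140) + 273500] = ∠[2.539e+05 + j89320] = 19.38°
∠G(j140) = 83.08° − 19.38° = 63.70°

64°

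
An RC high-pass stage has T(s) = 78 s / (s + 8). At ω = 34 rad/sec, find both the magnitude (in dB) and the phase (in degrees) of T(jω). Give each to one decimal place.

|j34| = 34
|j34 + 8| = √(34² + 8²) = 34.93
|T(j34)| = 78 × 34 / 34.93 = 75.927
20 log₁₀(75.927) = 37.61 dB
∠(j34) = 90.00°
∠(j34 + 8) = arctan(34/8) = 76.76°
∠T(j34) = 90.00° − 76.76° = 13.24°

|T| = 37.6 dB, ∠T = 13.2°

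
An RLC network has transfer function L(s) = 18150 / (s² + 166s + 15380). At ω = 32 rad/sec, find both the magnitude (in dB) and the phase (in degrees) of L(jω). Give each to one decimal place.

|L| = 1.5 dB, ∠L = -20.3°

|(j32)² + 166(j32) + 15380| = |14356 + j5312| = 1.531e+04
|L(j32)| = 18150 / 1.531e+04 = 1.1857
20 log₁₀(1.1857) = 1.48 dB
∠[(j32)² + 166(j32) + 15380] = ∠[14356 + j5312] = 20.31°
∠L(j32) = −20.31° = -20.31°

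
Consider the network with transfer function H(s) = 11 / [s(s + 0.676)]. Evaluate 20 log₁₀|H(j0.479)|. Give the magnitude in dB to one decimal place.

|j0.479 + 0.676| = √(0.479² + 0.676²) = 0.8285
|j0.479| = 0.479
|H(j0.479)| = 11 / (0.8285 × 0.479) = 27.718
20 log₁₀(27.718) = 28.86 dB

28.9 dB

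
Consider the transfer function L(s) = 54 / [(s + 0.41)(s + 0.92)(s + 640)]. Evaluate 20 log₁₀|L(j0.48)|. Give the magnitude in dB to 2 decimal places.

|j0.48 + 0.41| = √(0.48² + 0.41²) = 0.6313
|j0.48 + 0.92| = √(0.48² + 0.92²) = 1.038
|j0.48 + 640| = √(0.48² + 640²) = 640
|L(j0.48)| = 54 / (0.6313 × 1.038 × 640) = 0.1288
20 log₁₀(0.1288) = -17.801 dB

-17.80 dB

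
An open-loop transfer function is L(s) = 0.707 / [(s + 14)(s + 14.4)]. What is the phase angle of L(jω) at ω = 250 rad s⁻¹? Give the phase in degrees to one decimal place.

-173.5°

∠(j250 + 14) = arctan(250/14) = 86.79°
∠(j250 + 14.4) = arctan(250/14.4) = 86.70°
∠L(j250) = − (86.79° + 86.70°) = -173.50°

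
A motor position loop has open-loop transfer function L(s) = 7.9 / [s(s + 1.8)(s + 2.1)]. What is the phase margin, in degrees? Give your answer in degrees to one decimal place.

19.1°

Gain crossover: |L(jω)| = 1 at ω ≈ 1.38 rad s⁻¹.
∠L(j1.38) = −90° − arctan(1.38/1.8) − arctan(1.38/2.1) ≈ -160.93°
PM = 180° + (-160.93°) = 19.07°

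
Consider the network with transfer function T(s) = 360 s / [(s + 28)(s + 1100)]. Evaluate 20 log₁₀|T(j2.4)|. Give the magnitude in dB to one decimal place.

|j2.4| = 2.4
|j2.4 + 28| = √(2.4² + 28²) = 28.1
|j2.4 + 1100| = √(2.4² + 1100²) = 1100
|T(j2.4)| = 360 × 2.4 / (28.1 × 1100) = 0.027949
20 log₁₀(0.027949) = -31.07 dB

-31.1 dB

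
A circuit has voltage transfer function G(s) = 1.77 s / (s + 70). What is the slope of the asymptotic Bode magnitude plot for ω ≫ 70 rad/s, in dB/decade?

0 dB/decade

With 1 zero and 1 pole, the high-frequency asymptotic slope is 20 × (1 − 1) = 0 dB/decade.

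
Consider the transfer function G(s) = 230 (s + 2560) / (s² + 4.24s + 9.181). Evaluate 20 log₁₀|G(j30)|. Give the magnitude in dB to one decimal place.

56.3 dB

|j30 + 2560| = √(30² + 2560²) = 2560
|(j30)² + 4.24(j30) + 9.181| = |-890.82 + j127.2| = 899.9
|G(j30)| = 230 × 2560 / 899.9 = 654.37
20 log₁₀(654.37) = 56.32 dB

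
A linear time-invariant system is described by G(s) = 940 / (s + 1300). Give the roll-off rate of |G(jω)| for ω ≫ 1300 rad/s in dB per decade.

With 0 zeros and 1 pole, the high-frequency asymptotic slope is 20 × (0 − 1) = -20 dB/decade.

-20 dB/decade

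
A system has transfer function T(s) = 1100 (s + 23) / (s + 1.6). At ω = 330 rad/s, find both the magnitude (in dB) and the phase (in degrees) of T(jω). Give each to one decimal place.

|T| = 60.8 dB, ∠T = -3.7°

|j330 + 23| = √(330² + 23²) = 330.8
|j330 + 1.6| = √(330² + 1.6²) = 330
|T(j330)| = 1100 × 330.8 / 330 = 1102.7
20 log₁₀(1102.7) = 60.85 dB
∠(j330 + 23) = arctan(330/23) = 86.01°
∠(j330 + 1.6) = arctan(330/1.6) = 89.72°
∠T(j330) = 86.01° − 89.72° = -3.71°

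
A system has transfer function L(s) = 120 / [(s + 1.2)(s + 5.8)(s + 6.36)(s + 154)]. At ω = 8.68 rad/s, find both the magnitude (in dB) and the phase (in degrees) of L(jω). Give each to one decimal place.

|j8.68 + 1.2| = √(8.68² + 1.2²) = 8.763
|j8.68 + 5.8| = √(8.68² + 5.8²) = 10.44
|j8.68 + 6.36| = √(8.68² + 6.36²) = 10.76
|j8.68 + 154| = √(8.68² + 154²) = 154.2
|L(j8.68)| = 120 / (8.763 × 10.44 × 10.76 × 154.2) = 0.00079036
20 log₁₀(0.00079036) = -62.04 dB
∠(j8.68 + 1.2) = arctan(8.68/1.2) = 82.13°
∠(j8.68 + 5.8) = arctan(8.68/5.8) = 56.25°
∠(j8.68 + 6.36) = arctan(8.68/6.36) = 53.77°
∠(j8.68 + 154) = arctan(8.68/154) = 3.23°
∠L(j8.68) = − (82.13° + 56.25° + 53.77° + 3.23°) = -195.37°

|L| = -62.0 dB, ∠L = -195.4 deg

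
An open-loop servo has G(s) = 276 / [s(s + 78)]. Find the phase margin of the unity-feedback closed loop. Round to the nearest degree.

Gain crossover: |G(jω)| = 1 at ω ≈ 3.53 rad/s.
∠G(j3.53) = −90° − arctan(3.53/78) ≈ -92.59°
PM = 180° + (-92.59°) = 87.41°

87°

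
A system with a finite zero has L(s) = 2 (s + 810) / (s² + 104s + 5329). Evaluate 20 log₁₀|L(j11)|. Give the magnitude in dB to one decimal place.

|j11 + 810| = √(11² + 810²) = 810.1
|(j11)² + 104(j11) + 5329| = |5208 + j1144| = 5332
|L(j11)| = 2 × 810.1 / 5332 = 0.30384
20 log₁₀(0.30384) = -10.35 dB

-10.3 dB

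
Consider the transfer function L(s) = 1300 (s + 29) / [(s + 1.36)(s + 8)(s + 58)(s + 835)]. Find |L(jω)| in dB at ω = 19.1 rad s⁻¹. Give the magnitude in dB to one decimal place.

-53.0 dB

|j19.1 + 29| = √(19.1² + 29²) = 34.72
|j19.1 + 1.36| = √(19.1² + 1.36²) = 19.15
|j19.1 + 8| = √(19.1² + 8²) = 20.71
|j19.1 + 58| = √(19.1² + 58²) = 61.06
|j19.1 + 835| = √(19.1² + 835²) = 835.2
|L(j19.1)| = 1300 × 34.72 / (19.15 × 20.71 × 61.06 × 835.2) = 0.0022322
20 log₁₀(0.0022322) = -53.03 dB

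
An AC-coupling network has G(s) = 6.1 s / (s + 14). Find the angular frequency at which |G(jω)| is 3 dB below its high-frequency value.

14 rad/s

For a single-pole high-pass, the −3 dB point is at the pole: ω = 14 rad/s.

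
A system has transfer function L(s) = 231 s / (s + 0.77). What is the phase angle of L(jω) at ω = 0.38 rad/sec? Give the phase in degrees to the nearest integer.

∠(j0.38) = 90.00°
∠(j0.38 + 0.77) = arctan(0.38/0.77) = 26.27°
∠L(j0.38) = 90.00° − 26.27° = 63.73°

64°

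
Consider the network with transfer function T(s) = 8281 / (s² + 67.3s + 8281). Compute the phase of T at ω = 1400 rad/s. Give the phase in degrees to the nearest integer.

∠[(j1400)² + 67.3(j1400) + 8281] = ∠[-1.9517e+06 + j94220] = 177.24°
∠T(j1400) = −177.24° = -177.24°

-177°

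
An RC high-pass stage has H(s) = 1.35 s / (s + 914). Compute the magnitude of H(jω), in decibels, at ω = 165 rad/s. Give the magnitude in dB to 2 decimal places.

|j165| = 165
|j165 + 914| = √(165² + 914²) = 928.8
|H(j165)| = 1.35 × 165 / 928.8 = 0.23983
20 log₁₀(0.23983) = -12.402 dB

-12.40 dB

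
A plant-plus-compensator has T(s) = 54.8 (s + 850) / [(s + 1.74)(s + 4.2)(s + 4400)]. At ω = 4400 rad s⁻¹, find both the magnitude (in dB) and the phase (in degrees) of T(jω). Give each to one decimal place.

|j4400 + 850| = √(4400² + 850²) = 4481
|j4400 + 1.74| = √(4400² + 1.74²) = 4400
|j4400 + 4.2| = √(4400² + 4.2²) = 4400
|j4400 + 4400| = √(4400² + 4400²) = 6223
|T(j4400)| = 54.8 × 4481 / (4400 × 4400 × 6223) = 2.0385e-06
20 log₁₀(2.0385e-06) = -113.81 dB
∠(j4400 + 850) = arctan(4400/850) = 79.07°
∠(j4400 + 1.74) = arctan(4400/1.74) = 89.98°
∠(j4400 + 4.2) = arctan(4400/4.2) = 89.95°
∠(j4400 + 4400) = arctan(4400/4400) = 45.00°
∠T(j4400) = 79.07° − (89.98° + 89.95° + 45.00°) = -145.86°

|T| = -113.8 dB, ∠T = -145.9°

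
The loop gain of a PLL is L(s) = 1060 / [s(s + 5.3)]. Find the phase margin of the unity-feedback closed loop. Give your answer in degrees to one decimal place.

Gain crossover: |L(jω)| = 1 at ω ≈ 32.3 rad/sec.
∠L(j32.3) = −90° − arctan(32.3/5.3) ≈ -170.69°
PM = 180° + (-170.69°) = 9.31°

9.3°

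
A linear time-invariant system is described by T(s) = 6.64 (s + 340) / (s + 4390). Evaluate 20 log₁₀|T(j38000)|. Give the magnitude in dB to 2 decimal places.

16.39 dB

|j38000 + 340| = √(38000² + 340²) = 3.8e+04
|j38000 + 4390| = √(38000² + 4390²) = 3.825e+04
|T(j38000)| = 6.64 × 3.8e+04 / 3.825e+04 = 6.5964
20 log₁₀(6.5964) = 16.386 dB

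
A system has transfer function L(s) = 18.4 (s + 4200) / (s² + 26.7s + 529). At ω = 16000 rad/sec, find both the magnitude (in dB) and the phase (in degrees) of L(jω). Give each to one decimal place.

|L| = -58.5 dB, ∠L = -104.6°

|j16000 + 4200| = √(16000² + 4200²) = 1.654e+04
|(j16000)² + 26.7(j16000) + 529| = |-2.56e+08 + j4.272e+05| = 2.56e+08
|L(j16000)| = 18.4 × 1.654e+04 / 2.56e+08 = 0.001189
20 log₁₀(0.001189) = -58.50 dB
∠(j16000 + 4200) = arctan(16000/4200) = 75.29°
∠[(j16000)² + 26.7(j16000) + 529] = ∠[-2.56e+08 + j4.272e+05] = 179.90°
∠L(j16000) = 75.29° − 179.90° = -104.61°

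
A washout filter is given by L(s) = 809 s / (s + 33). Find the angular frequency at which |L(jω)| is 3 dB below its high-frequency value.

33 rad/sec

For a single-pole high-pass, the −3 dB point is at the pole: ω = 33 rad/sec.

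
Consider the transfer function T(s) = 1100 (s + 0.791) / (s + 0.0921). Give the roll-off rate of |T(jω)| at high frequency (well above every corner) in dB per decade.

0 dB/decade

With 1 zero and 1 pole, the high-frequency asymptotic slope is 20 × (1 − 1) = 0 dB/decade.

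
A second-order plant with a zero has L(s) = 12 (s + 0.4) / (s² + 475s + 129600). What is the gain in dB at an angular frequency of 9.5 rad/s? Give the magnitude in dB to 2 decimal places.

-61.11 dB

|j9.5 + 0.4| = √(9.5² + 0.4²) = 9.508
|(j9.5)² + 475(j9.5) + 129600| = |1.2951e+05 + j4512.5| = 1.296e+05
|L(j9.5)| = 12 × 9.508 / 1.296e+05 = 0.00088049
20 log₁₀(0.00088049) = -61.106 dB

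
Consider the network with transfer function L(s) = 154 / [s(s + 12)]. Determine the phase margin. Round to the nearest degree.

Gain crossover: |L(jω)| = 1 at ω ≈ 9.9 rad s⁻¹.
∠L(j9.9) = −90° − arctan(9.9/12) ≈ -129.52°
PM = 180° + (-129.52°) = 50.48°

50°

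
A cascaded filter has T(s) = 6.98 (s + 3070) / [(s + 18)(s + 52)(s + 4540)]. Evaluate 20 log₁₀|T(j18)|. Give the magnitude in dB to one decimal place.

|j18 + 3070| = √(18² + 3070²) = 3070
|j18 + 18| = √(18² + 18²) = 25.46
|j18 + 52| = √(18² + 52²) = 55.03
|j18 + 4540| = √(18² + 4540²) = 4540
|T(j18)| = 6.98 × 3070 / (25.46 × 55.03 × 4540) = 0.0033696
20 log₁₀(0.0033696) = -49.45 dB

-49.4 dB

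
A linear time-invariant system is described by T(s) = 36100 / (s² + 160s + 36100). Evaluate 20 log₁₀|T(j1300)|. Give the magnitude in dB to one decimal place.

|(j1300)² + 160(j1300) + 36100| = |-1.6539e+06 + j2.08e+05| = 1.667e+06
|T(j1300)| = 36100 / 1.667e+06 = 0.021657
20 log₁₀(0.021657) = -33.29 dB

-33.3 dB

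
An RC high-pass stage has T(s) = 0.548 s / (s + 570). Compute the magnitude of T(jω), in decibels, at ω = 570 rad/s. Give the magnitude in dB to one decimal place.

|j570| = 570
|j570 + 570| = √(570² + 570²) = 806.1
|T(j570)| = 0.548 × 570 / 806.1 = 0.38749
20 log₁₀(0.38749) = -8.23 dB

-8.2 dB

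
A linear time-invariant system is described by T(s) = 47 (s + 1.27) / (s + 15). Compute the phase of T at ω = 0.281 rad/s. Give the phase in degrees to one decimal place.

11.4 deg

∠(j0.281 + 1.27) = arctan(0.281/1.27) = 12.48°
∠(j0.281 + 15) = arctan(0.281/15) = 1.07°
∠T(j0.281) = 12.48° − 1.07° = 11.40°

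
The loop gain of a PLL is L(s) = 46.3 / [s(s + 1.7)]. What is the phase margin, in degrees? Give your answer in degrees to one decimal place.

Gain crossover: |L(jω)| = 1 at ω ≈ 6.7 rad/sec.
∠L(j6.7) = −90° − arctan(6.7/1.7) ≈ -165.76°
PM = 180° + (-165.76°) = 14.24°

14.2°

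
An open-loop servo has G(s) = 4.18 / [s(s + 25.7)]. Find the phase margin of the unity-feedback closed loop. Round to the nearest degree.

Gain crossover: |G(jω)| = 1 at ω ≈ 0.163 rad s⁻¹.
∠G(j0.163) = −90° − arctan(0.163/25.7) ≈ -90.36°
PM = 180° + (-90.36°) = 89.64°

90 deg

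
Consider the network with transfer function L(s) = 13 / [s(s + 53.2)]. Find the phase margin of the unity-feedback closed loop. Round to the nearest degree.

90 deg

Gain crossover: |L(jω)| = 1 at ω ≈ 0.244 rad s⁻¹.
∠L(j0.244) = −90° − arctan(0.244/53.2) ≈ -90.26°
PM = 180° + (-90.26°) = 89.74°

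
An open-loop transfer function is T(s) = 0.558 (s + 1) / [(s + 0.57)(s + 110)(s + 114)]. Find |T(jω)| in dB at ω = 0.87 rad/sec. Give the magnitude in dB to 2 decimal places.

-84.93 dB

|j0.87 + 1| = √(0.87² + 1²) = 1.325
|j0.87 + 0.57| = √(0.87² + 0.57²) = 1.04
|j0.87 + 110| = √(0.87² + 110²) = 110
|j0.87 + 114| = √(0.87² + 114²) = 114
|T(j0.87)| = 0.558 × 1.325 / (1.04 × 110 × 114) = 5.6704e-05
20 log₁₀(5.6704e-05) = -84.928 dB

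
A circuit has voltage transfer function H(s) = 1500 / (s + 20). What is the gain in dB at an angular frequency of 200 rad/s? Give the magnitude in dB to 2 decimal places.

|j200 + 20| = √(200² + 20²) = 201
|H(j200)| = 1500 / 201 = 7.4628
20 log₁₀(7.4628) = 17.458 dB

17.46 dB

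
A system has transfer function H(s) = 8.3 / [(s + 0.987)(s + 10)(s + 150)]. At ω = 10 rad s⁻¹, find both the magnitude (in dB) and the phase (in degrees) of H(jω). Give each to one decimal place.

|H| = -68.2 dB, ∠H = -133.2°

|j10 + 0.987| = √(10² + 0.987²) = 10.05
|j10 + 10| = √(10² + 10²) = 14.14
|j10 + 150| = √(10² + 150²) = 150.3
|H(j10)| = 8.3 / (10.05 × 14.14 × 150.3) = 0.00038851
20 log₁₀(0.00038851) = -68.21 dB
∠(j10 + 0.987) = arctan(10/0.987) = 84.36°
∠(j10 + 10) = arctan(10/10) = 45.00°
∠(j10 + 150) = arctan(10/150) = 3.81°
∠H(j10) = − (84.36° + 45.00° + 3.81°) = -133.18°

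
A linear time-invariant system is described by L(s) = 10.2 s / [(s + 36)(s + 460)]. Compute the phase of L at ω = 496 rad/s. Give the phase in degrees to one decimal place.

-43.0°

∠(j496) = 90.00°
∠(j496 + 36) = arctan(496/36) = 85.85°
∠(j496 + 460) = arctan(496/460) = 47.16°
∠L(j496) = 90.00° − (85.85° + 47.16°) = -43.01°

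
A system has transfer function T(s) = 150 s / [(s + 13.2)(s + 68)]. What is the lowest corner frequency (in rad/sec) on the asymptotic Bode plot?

Break frequencies occur at each pole and zero magnitude: 13.2 rad/sec, 68 rad/sec.
The lowest is 13.2 rad/sec.

13.2 rad/sec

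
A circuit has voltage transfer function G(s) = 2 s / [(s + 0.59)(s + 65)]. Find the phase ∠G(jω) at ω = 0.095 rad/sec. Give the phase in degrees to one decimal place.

80.8°

∠(j0.095) = 90.00°
∠(j0.095 + 0.59) = arctan(0.095/0.59) = 9.15°
∠(j0.095 + 65) = arctan(0.095/65) = 0.08°
∠G(j0.095) = 90.00° − (9.15° + 0.08°) = 80.77°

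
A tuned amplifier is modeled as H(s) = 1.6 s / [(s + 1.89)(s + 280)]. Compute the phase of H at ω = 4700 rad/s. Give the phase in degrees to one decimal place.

-86.6°

∠(j4700) = 90.00°
∠(j4700 + 1.89) = arctan(4700/1.89) = 89.98°
∠(j4700 + 280) = arctan(4700/280) = 86.59°
∠H(j4700) = 90.00° − (89.98° + 86.59°) = -86.57°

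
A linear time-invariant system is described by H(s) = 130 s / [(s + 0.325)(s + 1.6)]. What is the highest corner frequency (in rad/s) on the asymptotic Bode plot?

Break frequencies occur at each pole and zero magnitude: 0.325 rad/s, 1.6 rad/s.
The highest is 1.6 rad/s.

1.6 rad/s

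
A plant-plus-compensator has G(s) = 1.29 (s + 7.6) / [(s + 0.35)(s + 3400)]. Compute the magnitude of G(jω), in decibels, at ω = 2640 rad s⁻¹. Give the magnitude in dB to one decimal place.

-70.5 dB

|j2640 + 7.6| = √(2640² + 7.6²) = 2640
|j2640 + 0.35| = √(2640² + 0.35²) = 2640
|j2640 + 3400| = √(2640² + 3400²) = 4305
|G(j2640)| = 1.29 × 2640 / (2640 × 4305) = 0.00029968
20 log₁₀(0.00029968) = -70.47 dB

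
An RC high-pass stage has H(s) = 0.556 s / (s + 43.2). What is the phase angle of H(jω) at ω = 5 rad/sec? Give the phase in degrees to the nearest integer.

83°

∠(j5) = 90.00°
∠(j5 + 43.2) = arctan(5/43.2) = 6.60°
∠H(j5) = 90.00° − 6.60° = 83.40°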